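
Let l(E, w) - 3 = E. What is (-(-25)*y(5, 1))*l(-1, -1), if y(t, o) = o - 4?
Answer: -150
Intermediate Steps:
y(t, o) = -4 + o
l(E, w) = 3 + E
(-(-25)*y(5, 1))*l(-1, -1) = (-(-25)*(-4 + 1))*(3 - 1) = -(-25)*(-3)*2 = -5*15*2 = -75*2 = -150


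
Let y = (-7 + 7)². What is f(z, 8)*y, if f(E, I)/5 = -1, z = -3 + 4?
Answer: 0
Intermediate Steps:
z = 1
f(E, I) = -5 (f(E, I) = 5*(-1) = -5)
y = 0 (y = 0² = 0)
f(z, 8)*y = -5*0 = 0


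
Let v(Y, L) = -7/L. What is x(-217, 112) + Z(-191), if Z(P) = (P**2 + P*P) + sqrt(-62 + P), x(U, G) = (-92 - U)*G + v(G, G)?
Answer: 1391391/16 + I*sqrt(253) ≈ 86962.0 + 15.906*I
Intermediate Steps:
x(U, G) = -7/G + G*(-92 - U) (x(U, G) = (-92 - U)*G - 7/G = G*(-92 - U) - 7/G = -7/G + G*(-92 - U))
Z(P) = sqrt(-62 + P) + 2*P**2 (Z(P) = (P**2 + P**2) + sqrt(-62 + P) = 2*P**2 + sqrt(-62 + P) = sqrt(-62 + P) + 2*P**2)
x(-217, 112) + Z(-191) = (-7 + 112**2*(-92 - 1*(-217)))/112 + (sqrt(-62 - 191) + 2*(-191)**2) = (-7 + 12544*(-92 + 217))/112 + (sqrt(-253) + 2*36481) = (-7 + 12544*125)/112 + (I*sqrt(253) + 72962) = (-7 + 1568000)/112 + (72962 + I*sqrt(253)) = (1/112)*1567993 + (72962 + I*sqrt(253)) = 223999/16 + (72962 + I*sqrt(253)) = 1391391/16 + I*sqrt(253)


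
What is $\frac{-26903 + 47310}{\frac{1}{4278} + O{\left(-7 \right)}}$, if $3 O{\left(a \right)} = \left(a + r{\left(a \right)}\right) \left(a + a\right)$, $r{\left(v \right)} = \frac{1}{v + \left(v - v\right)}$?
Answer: $\frac{87301146}{142601} \approx 612.21$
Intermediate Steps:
$r{\left(v \right)} = \frac{1}{v}$ ($r{\left(v \right)} = \frac{1}{v + 0} = \frac{1}{v}$)
$O{\left(a \right)} = \frac{2 a \left(a + \frac{1}{a}\right)}{3}$ ($O{\left(a \right)} = \frac{\left(a + \frac{1}{a}\right) \left(a + a\right)}{3} = \frac{\left(a + \frac{1}{a}\right) 2 a}{3} = \frac{2 a \left(a + \frac{1}{a}\right)}{3}$)
$\frac{-26903 + 47310}{\frac{1}{4278} + O{\left(-7 \right)}} = \frac{-26903 + 47310}{\frac{1}{4278} + \left(\frac{2}{3} + \frac{2 \left(-7\right)^{2}}{3}\right)} = \frac{20407}{\frac{1}{4278} + \left(\frac{2}{3} + \frac{2}{3} \cdot 49\right)} = \frac{20407}{\frac{1}{4278} + \left(\frac{2}{3} + \frac{98}{3}\right)} = \frac{20407}{\frac{1}{4278} + \frac{100}{3}} = \frac{20407}{\frac{142601}{4278}} = 20407 \cdot \frac{4278}{142601} = \frac{87301146}{142601}$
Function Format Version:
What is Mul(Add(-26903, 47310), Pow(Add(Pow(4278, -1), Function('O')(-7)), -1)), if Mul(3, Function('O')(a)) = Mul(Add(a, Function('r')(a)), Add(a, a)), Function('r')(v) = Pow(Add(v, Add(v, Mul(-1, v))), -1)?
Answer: Rational(87301146, 142601) ≈ 612.21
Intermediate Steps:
Function('r')(v) = Pow(v, -1) (Function('r')(v) = Pow(Add(v, 0), -1) = Pow(v, -1))
Function('O')(a) = Mul(Rational(2, 3), a, Add(a, Pow(a, -1))) (Function('O')(a) = Mul(Rational(1, 3), Mul(Add(a, Pow(a, -1)), Add(a, a))) = Mul(Rational(1, 3), Mul(Add(a, Pow(a, -1)), Mul(2, a))) = Mul(Rational(1, 3), Mul(2, a, Add(a, Pow(a, -1)))) = Mul(Rational(2, 3), a, Add(a, Pow(a, -1))))
Mul(Add(-26903, 47310), Pow(Add(Pow(4278, -1), Function('O')(-7)), -1)) = Mul(Add(-26903, 47310), Pow(Add(Pow(4278, -1), Add(Rational(2, 3), Mul(Rational(2, 3), Pow(-7, 2)))), -1)) = Mul(20407, Pow(Add(Rational(1, 4278), Add(Rational(2, 3), Mul(Rational(2, 3), 49))), -1)) = Mul(20407, Pow(Add(Rational(1, 4278), Add(Rational(2, 3), Rational(98, 3))), -1)) = Mul(20407, Pow(Add(Rational(1, 4278), Rational(100, 3)), -1)) = Mul(20407, Pow(Rational(142601, 4278), -1)) = Mul(20407, Rational(4278, 142601)) = Rational(87301146, 142601)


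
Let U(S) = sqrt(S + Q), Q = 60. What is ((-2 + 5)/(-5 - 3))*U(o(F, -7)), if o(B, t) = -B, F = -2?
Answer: -3*sqrt(62)/8 ≈ -2.9528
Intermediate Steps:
U(S) = sqrt(60 + S) (U(S) = sqrt(S + 60) = sqrt(60 + S))
((-2 + 5)/(-5 - 3))*U(o(F, -7)) = ((-2 + 5)/(-5 - 3))*sqrt(60 - 1*(-2)) = (3/(-8))*sqrt(60 + 2) = (3*(-1/8))*sqrt(62) = -3*sqrt(62)/8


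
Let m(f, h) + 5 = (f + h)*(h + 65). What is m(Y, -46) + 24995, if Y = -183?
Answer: 20639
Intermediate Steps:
m(f, h) = -5 + (65 + h)*(f + h) (m(f, h) = -5 + (f + h)*(h + 65) = -5 + (f + h)*(65 + h) = -5 + (65 + h)*(f + h))
m(Y, -46) + 24995 = (-5 + (-46)² + 65*(-183) + 65*(-46) - 183*(-46)) + 24995 = (-5 + 2116 - 11895 - 2990 + 8418) + 24995 = -4356 + 24995 = 20639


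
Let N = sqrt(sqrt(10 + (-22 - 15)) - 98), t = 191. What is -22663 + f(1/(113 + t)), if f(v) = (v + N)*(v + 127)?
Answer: -2094385199/92416 + 38609*sqrt(-98 + 3*I*sqrt(3))/304 ≈ -22629.0 + 1257.7*I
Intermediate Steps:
N = sqrt(-98 + 3*I*sqrt(3)) (N = sqrt(sqrt(10 - 37) - 98) = sqrt(sqrt(-27) - 98) = sqrt(3*I*sqrt(3) - 98) = sqrt(-98 + 3*I*sqrt(3)) ≈ 0.26235 + 9.903*I)
f(v) = (127 + v)*(v + sqrt(-98 + 3*I*sqrt(3))) (f(v) = (v + sqrt(-98 + 3*I*sqrt(3)))*(v + 127) = (v + sqrt(-98 + 3*I*sqrt(3)))*(127 + v) = (127 + v)*(v + sqrt(-98 + 3*I*sqrt(3))))
-22663 + f(1/(113 + t)) = -22663 + ((1/(113 + 191))**2 + 127/(113 + 191) + 127*sqrt(-98 + 3*I*sqrt(3)) + sqrt(-98 + 3*I*sqrt(3))/(113 + 191)) = -22663 + ((1/304)**2 + 127/304 + 127*sqrt(-98 + 3*I*sqrt(3)) + sqrt(-98 + 3*I*sqrt(3))/304) = -22663 + ((1/304)**2 + 127*(1/304) + 127*sqrt(-98 + 3*I*sqrt(3)) + sqrt(-98 + 3*I*sqrt(3))/304) = -22663 + (1/92416 + 127/304 + 127*sqrt(-98 + 3*I*sqrt(3)) + sqrt(-98 + 3*I*sqrt(3))/304) = -22663 + (38609/92416 + 38609*sqrt(-98 + 3*I*sqrt(3))/304) = -2094385199/92416 + 38609*sqrt(-98 + 3*I*sqrt(3))/304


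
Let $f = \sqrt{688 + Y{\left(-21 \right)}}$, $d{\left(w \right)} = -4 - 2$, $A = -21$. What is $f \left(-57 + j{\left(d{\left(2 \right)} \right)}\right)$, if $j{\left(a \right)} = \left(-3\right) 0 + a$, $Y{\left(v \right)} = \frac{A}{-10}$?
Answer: $- \frac{63 \sqrt{69010}}{10} \approx -1655.0$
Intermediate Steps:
$Y{\left(v \right)} = \frac{21}{10}$ ($Y{\left(v \right)} = - \frac{21}{-10} = \left(-21\right) \left(- \frac{1}{10}\right) = \frac{21}{10}$)
$d{\left(w \right)} = -6$ ($d{\left(w \right)} = -4 - 2 = -6$)
$j{\left(a \right)} = a$ ($j{\left(a \right)} = 0 + a = a$)
$f = \frac{\sqrt{69010}}{10}$ ($f = \sqrt{688 + \frac{21}{10}} = \sqrt{\frac{6901}{10}} = \frac{\sqrt{69010}}{10} \approx 26.27$)
$f \left(-57 + j{\left(d{\left(2 \right)} \right)}\right) = \frac{\sqrt{69010}}{10} \left(-57 - 6\right) = \frac{\sqrt{69010}}{10} \left(-63\right) = - \frac{63 \sqrt{69010}}{10}$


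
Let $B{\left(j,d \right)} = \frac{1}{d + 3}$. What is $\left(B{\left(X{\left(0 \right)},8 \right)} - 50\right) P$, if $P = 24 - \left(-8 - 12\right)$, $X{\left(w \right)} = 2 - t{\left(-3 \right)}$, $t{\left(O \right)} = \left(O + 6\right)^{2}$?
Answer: $-2196$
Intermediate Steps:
$t{\left(O \right)} = \left(6 + O\right)^{2}$
$X{\left(w \right)} = -7$ ($X{\left(w \right)} = 2 - \left(6 - 3\right)^{2} = 2 - 3^{2} = 2 - 9 = -7$)
$B{\left(j,d \right)} = \frac{1}{3 + d}$
$P = 44$ ($P = 24 - -20 = 24 + 20 = 44$)
$\left(B{\left(X{\left(0 \right)},8 \right)} - 50\right) P = \left(\frac{1}{3 + 8} - 50\right) 44 = \left(\frac{1}{11} - 50\right) 44 = \left(- \frac{549}{11}\right) 44 = -2196$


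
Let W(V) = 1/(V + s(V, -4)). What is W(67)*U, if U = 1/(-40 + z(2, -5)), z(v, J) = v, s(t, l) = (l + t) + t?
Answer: -1/7486 ≈ -0.00013358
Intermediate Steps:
s(t, l) = l + 2*t
U = -1/38 (U = 1/(-40 + 2) = 1/(-38) = -1/38 ≈ -0.026316)
W(V) = 1/(-4 + 3*V) (W(V) = 1/(V + (-4 + 2*V)) = 1/(-4 + 3*V))
W(67)*U = -1/38/(-4 + 3*67) = -1/38/(-4 + 201) = -1/38/197 = (1/197)*(-1/38) = -1/7486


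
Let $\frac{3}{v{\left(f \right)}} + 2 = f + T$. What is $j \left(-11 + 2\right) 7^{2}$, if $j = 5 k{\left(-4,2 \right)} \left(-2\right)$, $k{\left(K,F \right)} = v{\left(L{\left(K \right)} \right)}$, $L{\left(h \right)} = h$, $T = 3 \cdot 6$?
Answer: $\frac{2205}{2} \approx 1102.5$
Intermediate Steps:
$T = 18$
$v{\left(f \right)} = \frac{3}{16 + f}$ ($v{\left(f \right)} = \frac{3}{-2 + \left(f + 18\right)} = \frac{3}{-2 + \left(18 + f\right)} = \frac{3}{16 + f}$)
$k{\left(K,F \right)} = \frac{3}{16 + K}$
$j = - \frac{5}{2}$ ($j = 5 \frac{3}{16 - 4} \left(-2\right) = 5 \cdot \frac{3}{12} \left(-2\right) = 5 \cdot 3 \cdot \frac{1}{12} \left(-2\right) = 5 \cdot \frac{1}{4} \left(-2\right) = \frac{5}{4} \left(-2\right) = - \frac{5}{2} \approx -2.5$)
$j \left(-11 + 2\right) 7^{2} = - \frac{5 \left(-11 + 2\right)}{2} \cdot 7^{2} = \left(- \frac{5}{2}\right) \left(-9\right) 49 = \frac{45}{2} \cdot 49 = \frac{2205}{2}$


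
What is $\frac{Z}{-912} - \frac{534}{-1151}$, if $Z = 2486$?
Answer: $- \frac{1187189}{524856} \approx -2.2619$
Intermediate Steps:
$\frac{Z}{-912} - \frac{534}{-1151} = \frac{2486}{-912} - \frac{534}{-1151} = 2486 \left(- \frac{1}{912}\right) - - \frac{534}{1151} = - \frac{1243}{456} + \frac{534}{1151} = - \frac{1187189}{524856}$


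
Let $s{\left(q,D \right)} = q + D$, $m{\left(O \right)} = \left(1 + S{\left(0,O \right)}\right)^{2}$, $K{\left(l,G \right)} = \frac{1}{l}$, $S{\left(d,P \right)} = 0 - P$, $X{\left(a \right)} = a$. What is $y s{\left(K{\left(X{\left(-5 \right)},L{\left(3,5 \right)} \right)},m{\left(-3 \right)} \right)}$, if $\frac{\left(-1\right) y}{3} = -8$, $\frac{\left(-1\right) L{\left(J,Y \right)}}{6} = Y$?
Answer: $\frac{1896}{5} \approx 379.2$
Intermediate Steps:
$L{\left(J,Y \right)} = - 6 Y$
$S{\left(d,P \right)} = - P$
$m{\left(O \right)} = \left(1 - O\right)^{2}$
$y = 24$ ($y = \left(-3\right) \left(-8\right) = 24$)
$s{\left(q,D \right)} = D + q$
$y s{\left(K{\left(X{\left(-5 \right)},L{\left(3,5 \right)} \right)},m{\left(-3 \right)} \right)} = 24 \left(\left(-1 - 3\right)^{2} + \frac{1}{-5}\right) = 24 \left(\left(-4\right)^{2} - \frac{1}{5}\right) = 24 \left(16 - \frac{1}{5}\right) = 24 \cdot \frac{79}{5} = \frac{1896}{5}$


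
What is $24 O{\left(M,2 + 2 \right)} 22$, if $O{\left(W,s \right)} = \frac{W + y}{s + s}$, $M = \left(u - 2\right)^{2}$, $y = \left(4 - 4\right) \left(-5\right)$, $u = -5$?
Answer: $3234$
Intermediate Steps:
$y = 0$ ($y = 0 \left(-5\right) = 0$)
$M = 49$ ($M = \left(-5 - 2\right)^{2} = \left(-7\right)^{2} = 49$)
$O{\left(W,s \right)} = \frac{W}{2 s}$ ($O{\left(W,s \right)} = \frac{W + 0}{s + s} = \frac{W}{2 s}$)
$24 O{\left(M,2 + 2 \right)} 22 = 24 \cdot \frac{1}{2} \cdot 49 \frac{1}{2 + 2} \cdot 22 = 24 \cdot \frac{1}{2} \cdot 49 \cdot \frac{1}{4} \cdot 22 = 24 \cdot \frac{49}{8} \cdot 22 = 147 \cdot 22 = 3234$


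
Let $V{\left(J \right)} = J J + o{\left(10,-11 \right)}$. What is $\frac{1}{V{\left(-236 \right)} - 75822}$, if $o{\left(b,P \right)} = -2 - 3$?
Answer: $- \frac{1}{20131} \approx -4.9675 \cdot 10^{-5}$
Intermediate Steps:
$o{\left(b,P \right)} = -5$ ($o{\left(b,P \right)} = -2 - 3 = -5$)
$V{\left(J \right)} = -5 + J^{2}$ ($V{\left(J \right)} = J J - 5 = J^{2} - 5 = -5 + J^{2}$)
$\frac{1}{V{\left(-236 \right)} - 75822} = \frac{1}{\left(-5 + \left(-236\right)^{2}\right) - 75822} = \frac{1}{\left(-5 + 55696\right) - 75822} = \frac{1}{55691 - 75822} = \frac{1}{-20131} = - \frac{1}{20131}$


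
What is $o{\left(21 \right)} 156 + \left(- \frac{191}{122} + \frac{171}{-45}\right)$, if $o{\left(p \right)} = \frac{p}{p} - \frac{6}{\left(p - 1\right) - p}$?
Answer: $\frac{662847}{610} \approx 1086.6$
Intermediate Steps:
$o{\left(p \right)} = 7$ ($o{\left(p \right)} = 1 - \frac{6}{\left(p - 1\right) - p} = 1 - \frac{6}{\left(-1 + p\right) - p} = 1 - \frac{6}{-1} = 1 - -6 = 1 + 6 = 7$)
$o{\left(21 \right)} 156 + \left(- \frac{191}{122} + \frac{171}{-45}\right) = 7 \cdot 156 + \left(- \frac{191}{122} + \frac{171}{-45}\right) = 1092 + \left(\left(-191\right) \frac{1}{122} + 171 \left(- \frac{1}{45}\right)\right) = 1092 - \frac{3273}{610} = \frac{662847}{610}$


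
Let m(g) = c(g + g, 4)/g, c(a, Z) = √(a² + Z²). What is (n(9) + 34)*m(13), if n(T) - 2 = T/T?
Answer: 74*√173/13 ≈ 74.871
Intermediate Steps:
n(T) = 3 (n(T) = 2 + T/T = 2 + 1 = 3)
c(a, Z) = √(Z² + a²)
m(g) = √(16 + 4*g²)/g (m(g) = √(4² + (g + g)²)/g = √(16 + (2*g)²)/g = √(16 + 4*g²)/g)
(n(9) + 34)*m(13) = (3 + 34)*(2*√(4 + 13²)/13) = 37*(2*(1/13)*√(4 + 169)) = 37*(2*(1/13)*√173) = 37*(2*√173/13) = 74*√173/13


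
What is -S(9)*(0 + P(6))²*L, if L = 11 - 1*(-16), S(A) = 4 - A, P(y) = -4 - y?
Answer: 13500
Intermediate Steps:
L = 27 (L = 11 + 16 = 27)
-S(9)*(0 + P(6))²*L = -(4 - 1*9)*(0 + (-4 - 1*6))²*27 = -(4 - 9)*(0 + (-4 - 6))²*27 = -(-5*(0 - 10)²)*27 = -(-5*(-10)²)*27 = -(-5*100)*27 = -(-500)*27 = -1*(-13500) = 13500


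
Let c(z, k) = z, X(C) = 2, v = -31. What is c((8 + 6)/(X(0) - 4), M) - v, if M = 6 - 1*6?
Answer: 24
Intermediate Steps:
M = 0 (M = 6 - 6 = 0)
c((8 + 6)/(X(0) - 4), M) - v = (8 + 6)/(2 - 4) - 1*(-31) = 14/(-2) + 31 = 14*(-1/2) + 31 = -7 + 31 = 24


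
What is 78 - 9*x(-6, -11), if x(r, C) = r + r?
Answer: 186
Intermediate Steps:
x(r, C) = 2*r
78 - 9*x(-6, -11) = 78 - 18*(-6) = 78 - 9*(-12) = 78 + 108 = 186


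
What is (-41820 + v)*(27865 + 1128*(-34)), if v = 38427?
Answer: 35582391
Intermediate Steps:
(-41820 + v)*(27865 + 1128*(-34)) = (-41820 + 38427)*(27865 + 1128*(-34)) = -3393*(27865 - 38352) = -3393*(-10487) = 35582391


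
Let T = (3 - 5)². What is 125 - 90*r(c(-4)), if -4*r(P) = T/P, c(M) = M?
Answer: 205/2 ≈ 102.50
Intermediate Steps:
T = 4 (T = (-2)² = 4)
r(P) = -1/P
125 - 90*r(c(-4)) = 125 - (-90)/(-4) = 125 - (-90)*(-1)/4 = 125 - 90*¼ = 125 - 45/2 = 205/2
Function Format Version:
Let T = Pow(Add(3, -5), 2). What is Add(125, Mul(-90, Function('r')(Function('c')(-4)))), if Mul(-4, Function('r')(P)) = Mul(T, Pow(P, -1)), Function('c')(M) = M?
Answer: Rational(205, 2) ≈ 102.50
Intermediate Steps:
T = 4 (T = Pow(-2, 2) = 4)
Function('r')(P) = Mul(-1, Pow(P, -1)) (Function('r')(P) = Mul(Rational(-1, 4), Mul(4, Pow(P, -1))) = Mul(-1, Pow(P, -1)))
Add(125, Mul(-90, Function('r')(Function('c')(-4)))) = Add(125, Mul(-90, Mul(-1, Pow(-4, -1)))) = Add(125, Mul(-90, Mul(-1, Rational(-1, 4)))) = Add(125, Mul(-90, Rational(1, 4))) = Add(125, Rational(-45, 2)) = Rational(205, 2)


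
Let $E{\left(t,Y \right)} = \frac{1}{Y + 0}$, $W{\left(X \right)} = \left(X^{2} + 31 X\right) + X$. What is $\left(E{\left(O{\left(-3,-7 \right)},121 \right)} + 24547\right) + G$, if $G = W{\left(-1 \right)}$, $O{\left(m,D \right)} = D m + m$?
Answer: $\frac{2966437}{121} \approx 24516.0$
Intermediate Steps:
$O{\left(m,D \right)} = m + D m$
$W{\left(X \right)} = X^{2} + 32 X$
$E{\left(t,Y \right)} = \frac{1}{Y}$
$G = -31$ ($G = - (32 - 1) = \left(-1\right) 31 = -31$)
$\left(E{\left(O{\left(-3,-7 \right)},121 \right)} + 24547\right) + G = \left(\frac{1}{121} + 24547\right) - 31 = \frac{2970188}{121} - 31 = \frac{2966437}{121}$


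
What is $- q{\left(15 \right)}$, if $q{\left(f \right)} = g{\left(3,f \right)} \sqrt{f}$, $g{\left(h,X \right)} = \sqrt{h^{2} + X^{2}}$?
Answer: $- 3 \sqrt{390} \approx -59.245$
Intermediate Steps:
$g{\left(h,X \right)} = \sqrt{X^{2} + h^{2}}$
$q{\left(f \right)} = \sqrt{f} \sqrt{9 + f^{2}}$ ($q{\left(f \right)} = \sqrt{f^{2} + 3^{2}} \sqrt{f} = \sqrt{f^{2} + 9} \sqrt{f} = \sqrt{9 + f^{2}} \sqrt{f} = \sqrt{f} \sqrt{9 + f^{2}}$)
$- q{\left(15 \right)} = - \sqrt{15} \sqrt{9 + 15^{2}} = - \sqrt{15} \sqrt{9 + 225} = - \sqrt{15} \sqrt{234} = - \sqrt{15} \cdot 3 \sqrt{26} = - 3 \sqrt{390}$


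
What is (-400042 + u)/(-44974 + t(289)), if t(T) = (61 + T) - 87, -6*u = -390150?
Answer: 335017/44711 ≈ 7.4929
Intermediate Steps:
u = 65025 (u = -⅙*(-390150) = 65025)
t(T) = -26 + T
(-400042 + u)/(-44974 + t(289)) = (-400042 + 65025)/(-44974 + (-26 + 289)) = -335017/(-44974 + 263) = -335017/(-44711) = -335017*(-1/44711) = 335017/44711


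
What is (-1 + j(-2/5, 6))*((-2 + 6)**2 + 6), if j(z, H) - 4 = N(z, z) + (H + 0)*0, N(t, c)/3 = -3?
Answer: -132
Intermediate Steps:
N(t, c) = -9 (N(t, c) = 3*(-3) = -9)
j(z, H) = -5 (j(z, H) = 4 + (-9 + (H + 0)*0) = 4 + (-9 + H*0) = 4 + (-9 + 0) = 4 - 9 = -5)
(-1 + j(-2/5, 6))*((-2 + 6)**2 + 6) = (-1 - 5)*((-2 + 6)**2 + 6) = -6*(4**2 + 6) = -6*(16 + 6) = -6*22 = -132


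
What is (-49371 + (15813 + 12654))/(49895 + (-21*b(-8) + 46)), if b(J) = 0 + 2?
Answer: -6968/16633 ≈ -0.41893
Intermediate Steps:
b(J) = 2
(-49371 + (15813 + 12654))/(49895 + (-21*b(-8) + 46)) = (-49371 + (15813 + 12654))/(49895 + (-21*2 + 46)) = (-49371 + 28467)/(49895 + (-42 + 46)) = -20904/(49895 + 4) = -20904/49899 = -20904*1/49899 = -6968/16633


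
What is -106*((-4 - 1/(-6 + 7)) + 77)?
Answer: -7632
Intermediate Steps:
-106*((-4 - 1/(-6 + 7)) + 77) = -106*((-4 - 1/1) + 77) = -106*((-4 - 1*1) + 77) = -106*((-4 - 1) + 77) = -106*(-5 + 77) = -106*72 = -7632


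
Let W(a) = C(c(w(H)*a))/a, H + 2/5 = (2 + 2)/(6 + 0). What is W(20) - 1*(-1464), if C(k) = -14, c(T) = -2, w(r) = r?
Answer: 14633/10 ≈ 1463.3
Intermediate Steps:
H = 4/15 (H = -⅖ + (2 + 2)/(6 + 0) = -⅖ + 4/6 = -⅖ + 4*(⅙) = -⅖ + ⅔ = 4/15 ≈ 0.26667)
W(a) = -14/a
W(20) - 1*(-1464) = -14/20 - 1*(-1464) = -14*1/20 + 1464 = -7/10 + 1464 = 14633/10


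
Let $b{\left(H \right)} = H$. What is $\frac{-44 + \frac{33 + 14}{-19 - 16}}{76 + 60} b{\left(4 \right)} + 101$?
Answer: $\frac{118603}{1190} \approx 99.666$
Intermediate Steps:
$\frac{-44 + \frac{33 + 14}{-19 - 16}}{76 + 60} b{\left(4 \right)} + 101 = \frac{-44 + \frac{33 + 14}{-19 - 16}}{76 + 60} \cdot 4 + 101 = \frac{-44 + \frac{47}{-35}}{136} \cdot 4 + 101 = \left(-44 + 47 \left(- \frac{1}{35}\right)\right) \frac{1}{136} \cdot 4 + 101 = \left(-44 - \frac{47}{35}\right) \frac{1}{136} \cdot 4 + 101 = \left(- \frac{1587}{35}\right) \frac{1}{136} \cdot 4 + 101 = \left(- \frac{1587}{4760}\right) 4 + 101 = - \frac{1587}{1190} + 101 = \frac{118603}{1190}$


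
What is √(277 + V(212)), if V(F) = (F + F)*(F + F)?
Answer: √180053 ≈ 424.33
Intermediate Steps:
V(F) = 4*F² (V(F) = (2*F)*(2*F) = 4*F²)
√(277 + V(212)) = √(277 + 4*212²) = √(277 + 4*44944) = √(277 + 179776) = √180053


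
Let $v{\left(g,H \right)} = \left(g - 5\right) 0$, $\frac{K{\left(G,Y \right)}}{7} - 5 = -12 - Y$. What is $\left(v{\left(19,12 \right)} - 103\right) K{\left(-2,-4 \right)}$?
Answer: $2163$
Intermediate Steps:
$K{\left(G,Y \right)} = -49 - 7 Y$ ($K{\left(G,Y \right)} = 35 + 7 \left(-12 - Y\right) = 35 - \left(84 + 7 Y\right) = -49 - 7 Y$)
$v{\left(g,H \right)} = 0$ ($v{\left(g,H \right)} = \left(-5 + g\right) 0 = 0$)
$\left(v{\left(19,12 \right)} - 103\right) K{\left(-2,-4 \right)} = \left(0 - 103\right) \left(-49 - -28\right) = - 103 \left(-49 + 28\right) = \left(-103\right) \left(-21\right) = 2163$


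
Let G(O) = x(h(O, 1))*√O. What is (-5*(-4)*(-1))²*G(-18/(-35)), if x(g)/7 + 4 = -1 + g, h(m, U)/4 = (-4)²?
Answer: 14160*√70 ≈ 1.1847e+5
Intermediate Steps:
h(m, U) = 64 (h(m, U) = 4*(-4)² = 4*16 = 64)
x(g) = -35 + 7*g (x(g) = -28 + 7*(-1 + g) = -28 + (-7 + 7*g) = -35 + 7*g)
G(O) = 413*√O (G(O) = (-35 + 7*64)*√O = (-35 + 448)*√O = 413*√O)
(-5*(-4)*(-1))²*G(-18/(-35)) = (-5*(-4)*(-1))²*(413*√(-18/(-35))) = (20*(-1))²*(413*√(-18*(-1/35))) = (-20)²*(413*√(18/35)) = 400*(413*(3*√70/35)) = 400*(177*√70/5) = 14160*√70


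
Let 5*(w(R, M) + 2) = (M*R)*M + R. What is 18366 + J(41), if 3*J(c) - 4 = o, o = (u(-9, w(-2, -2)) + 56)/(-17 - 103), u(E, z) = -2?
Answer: 1102031/60 ≈ 18367.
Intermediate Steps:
w(R, M) = -2 + R/5 + R*M²/5 (w(R, M) = -2 + ((M*R)*M + R)/5 = -2 + (R*M² + R)/5 = -2 + (R + R*M²)/5 = -2 + (R/5 + R*M²/5) = -2 + R/5 + R*M²/5)
o = -9/20 (o = (-2 + 56)/(-17 - 103) = 54/(-120) = 54*(-1/120) = -9/20 ≈ -0.45000)
J(c) = 71/60 (J(c) = 4/3 + (⅓)*(-9/20) = 4/3 - 3/20 = 71/60)
18366 + J(41) = 18366 + 71/60 = 1102031/60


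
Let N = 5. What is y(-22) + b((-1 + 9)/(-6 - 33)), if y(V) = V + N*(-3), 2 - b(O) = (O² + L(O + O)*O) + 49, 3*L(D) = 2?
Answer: -14180/169 ≈ -83.905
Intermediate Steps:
L(D) = ⅔ (L(D) = (⅓)*2 = ⅔)
b(O) = -47 - O² - 2*O/3 (b(O) = 2 - ((O² + 2*O/3) + 49) = 2 - (49 + O² + 2*O/3) = 2 + (-49 - O² - 2*O/3) = -47 - O² - 2*O/3)
y(V) = -15 + V (y(V) = V + 5*(-3) = V - 15 = -15 + V)
y(-22) + b((-1 + 9)/(-6 - 33)) = (-15 - 22) + (-47 - ((-1 + 9)/(-6 - 33))² - 2*(-1 + 9)/(3*(-6 - 33))) = -37 + (-47 - (8/(-39))² - 16/(3*(-39))) = -37 + (-47 - (8*(-1/39))² - 16*(-1)/(3*39)) = -37 + (-47 - (-8/39)² - ⅔*(-8/39)) = -37 + (-47 - 1*64/1521 + 16/117) = -37 + (-47 - 64/1521 + 16/117) = -37 - 7927/169 = -14180/169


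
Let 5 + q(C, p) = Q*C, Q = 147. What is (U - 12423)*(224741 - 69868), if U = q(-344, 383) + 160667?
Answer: 15126600783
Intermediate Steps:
q(C, p) = -5 + 147*C
U = 110094 (U = (-5 + 147*(-344)) + 160667 = (-5 - 50568) + 160667 = -50573 + 160667 = 110094)
(U - 12423)*(224741 - 69868) = (110094 - 12423)*(224741 - 69868) = 97671*154873 = 15126600783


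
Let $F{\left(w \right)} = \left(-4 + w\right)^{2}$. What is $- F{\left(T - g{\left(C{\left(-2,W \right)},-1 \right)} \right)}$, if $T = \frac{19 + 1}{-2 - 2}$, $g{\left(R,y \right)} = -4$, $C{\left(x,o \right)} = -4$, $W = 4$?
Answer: $-25$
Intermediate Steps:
$T = -5$ ($T = \frac{20}{-4} = 20 \left(- \frac{1}{4}\right) = -5$)
$- F{\left(T - g{\left(C{\left(-2,W \right)},-1 \right)} \right)} = - \left(-4 - 1\right)^{2} = - \left(-5\right)^{2} = \left(-1\right) 25 = -25$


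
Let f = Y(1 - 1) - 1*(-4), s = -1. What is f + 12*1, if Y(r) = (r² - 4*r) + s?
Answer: 15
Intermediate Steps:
Y(r) = -1 + r² - 4*r (Y(r) = (r² - 4*r) - 1 = -1 + r² - 4*r)
f = 3 (f = (-1 + (1 - 1)² - 4*(1 - 1)) - 1*(-4) = (-1 + 0² - 4*0) + 4 = (-1 + 0 + 0) + 4 = -1 + 4 = 3)
f + 12*1 = 3 + 12*1 = 3 + 12 = 15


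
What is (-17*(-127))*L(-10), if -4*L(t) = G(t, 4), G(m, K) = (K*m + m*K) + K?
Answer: 41021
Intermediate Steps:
G(m, K) = K + 2*K*m (G(m, K) = (K*m + K*m) + K = 2*K*m + K = K + 2*K*m)
L(t) = -1 - 2*t (L(t) = -(1 + 2*t) = -(4 + 8*t)/4 = -1 - 2*t)
(-17*(-127))*L(-10) = (-17*(-127))*(-1 - 2*(-10)) = 2159*(-1 + 20) = 2159*19 = 41021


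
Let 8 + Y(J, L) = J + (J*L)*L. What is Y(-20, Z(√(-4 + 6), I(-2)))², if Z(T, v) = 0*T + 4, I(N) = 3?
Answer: 121104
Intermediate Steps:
Z(T, v) = 4 (Z(T, v) = 0 + 4 = 4)
Y(J, L) = -8 + J + J*L² (Y(J, L) = -8 + (J + (J*L)*L) = -8 + (J + J*L²) = -8 + J + J*L²)
Y(-20, Z(√(-4 + 6), I(-2)))² = (-8 - 20 - 20*4²)² = (-8 - 20 - 20*16)² = (-8 - 20 - 320)² = (-348)² = 121104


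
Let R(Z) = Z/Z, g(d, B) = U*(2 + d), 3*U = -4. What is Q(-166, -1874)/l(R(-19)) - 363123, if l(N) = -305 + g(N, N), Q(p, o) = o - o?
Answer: -363123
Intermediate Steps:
U = -4/3 (U = (⅓)*(-4) = -4/3 ≈ -1.3333)
g(d, B) = -8/3 - 4*d/3 (g(d, B) = -4*(2 + d)/3 = -8/3 - 4*d/3)
R(Z) = 1
Q(p, o) = 0
l(N) = -923/3 - 4*N/3 (l(N) = -305 + (-8/3 - 4*N/3) = -923/3 - 4*N/3)
Q(-166, -1874)/l(R(-19)) - 363123 = 0/(-923/3 - 4/3*1) - 363123 = 0/(-923/3 - 4/3) - 363123 = 0/(-309) - 363123 = 0*(-1/309) - 363123 = 0 - 363123 = -363123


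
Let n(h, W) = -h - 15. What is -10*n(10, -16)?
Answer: 250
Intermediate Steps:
n(h, W) = -15 - h
-10*n(10, -16) = -10*(-15 - 1*10) = -10*(-15 - 10) = -10*(-25) = 250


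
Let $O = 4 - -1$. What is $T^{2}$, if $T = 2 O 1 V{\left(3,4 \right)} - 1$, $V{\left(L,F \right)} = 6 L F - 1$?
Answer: $502681$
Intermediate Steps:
$V{\left(L,F \right)} = -1 + 6 F L$ ($V{\left(L,F \right)} = 6 F L - 1 = -1 + 6 F L$)
$O = 5$ ($O = 4 + 1 = 5$)
$T = 709$ ($T = 2 \cdot 5 \cdot 1 \left(-1 + 6 \cdot 4 \cdot 3\right) - 1 = 10 \cdot 1 \left(-1 + 72\right) - 1 = 10 \cdot 71 - 1 = 710 - 1 = 709$)
$T^{2} = 709^{2} = 502681$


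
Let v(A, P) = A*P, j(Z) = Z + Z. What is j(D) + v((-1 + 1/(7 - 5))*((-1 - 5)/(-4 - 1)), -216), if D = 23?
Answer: 878/5 ≈ 175.60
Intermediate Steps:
j(Z) = 2*Z
j(D) + v((-1 + 1/(7 - 5))*((-1 - 5)/(-4 - 1)), -216) = 2*23 + ((-1 + 1/(7 - 5))*((-1 - 5)/(-4 - 1)))*(-216) = 46 + ((-1 + 1/2)*(-6/(-5)))*(-216) = 46 + ((-1 + ½)*(-6*(-⅕)))*(-216) = 46 - ½*6/5*(-216) = 46 - ⅗*(-216) = 46 + 648/5 = 878/5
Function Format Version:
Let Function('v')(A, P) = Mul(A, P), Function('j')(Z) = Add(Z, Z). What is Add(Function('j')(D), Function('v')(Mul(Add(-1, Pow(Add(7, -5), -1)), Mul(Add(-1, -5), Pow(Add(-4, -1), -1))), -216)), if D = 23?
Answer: Rational(878, 5) ≈ 175.60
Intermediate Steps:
Function('j')(Z) = Mul(2, Z)
Add(Function('j')(D), Function('v')(Mul(Add(-1, Pow(Add(7, -5), -1)), Mul(Add(-1, -5), Pow(Add(-4, -1), -1))), -216)) = Add(Mul(2, 23), Mul(Mul(Add(-1, Pow(Add(7, -5), -1)), Mul(Add(-1, -5), Pow(Add(-4, -1), -1))), -216)) = Add(46, Mul(Mul(Add(-1, Pow(2, -1)), Mul(-6, Pow(-5, -1))), -216)) = Add(46, Mul(Mul(Add(-1, Rational(1, 2)), Mul(-6, Rational(-1, 5))), -216)) = Add(46, Mul(Mul(Rational(-1, 2), Rational(6, 5)), -216)) = Add(46, Mul(Rational(-3, 5), -216)) = Add(46, Rational(648, 5)) = Rational(878, 5)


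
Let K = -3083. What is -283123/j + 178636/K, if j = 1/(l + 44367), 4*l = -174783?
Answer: -2343651855709/12332 ≈ -1.9005e+8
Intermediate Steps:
l = -174783/4 (l = (¼)*(-174783) = -174783/4 ≈ -43696.)
j = 4/2685 (j = 1/(-174783/4 + 44367) = 1/(2685/4) = 4/2685 ≈ 0.0014898)
-283123/j + 178636/K = -283123/4/2685 + 178636/(-3083) = -283123*2685/4 + 178636*(-1/3083) = -760185255/4 - 178636/3083 = -2343651855709/12332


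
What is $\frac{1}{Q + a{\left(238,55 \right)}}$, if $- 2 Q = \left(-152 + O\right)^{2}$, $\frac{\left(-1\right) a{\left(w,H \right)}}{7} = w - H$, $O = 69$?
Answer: $- \frac{2}{9451} \approx -0.00021162$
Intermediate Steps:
$a{\left(w,H \right)} = - 7 w + 7 H$ ($a{\left(w,H \right)} = - 7 \left(w - H\right) = - 7 w + 7 H$)
$Q = - \frac{6889}{2}$ ($Q = - \frac{\left(-152 + 69\right)^{2}}{2} = - \frac{\left(-83\right)^{2}}{2} = \left(- \frac{1}{2}\right) 6889 = - \frac{6889}{2} \approx -3444.5$)
$\frac{1}{Q + a{\left(238,55 \right)}} = \frac{1}{- \frac{6889}{2} + \left(\left(-7\right) 238 + 7 \cdot 55\right)} = \frac{1}{- \frac{6889}{2} + \left(-1666 + 385\right)} = \frac{1}{- \frac{6889}{2} - 1281} = \frac{1}{- \frac{9451}{2}} = - \frac{2}{9451}$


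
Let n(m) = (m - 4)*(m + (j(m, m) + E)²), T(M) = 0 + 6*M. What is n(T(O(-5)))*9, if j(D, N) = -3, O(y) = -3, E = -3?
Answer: -3564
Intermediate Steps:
T(M) = 6*M
n(m) = (-4 + m)*(36 + m) (n(m) = (m - 4)*(m + (-3 - 3)²) = (-4 + m)*(m + (-6)²) = (-4 + m)*(m + 36) = (-4 + m)*(36 + m))
n(T(O(-5)))*9 = (-144 + (6*(-3))² + 32*(6*(-3)))*9 = (-144 + (-18)² + 32*(-18))*9 = (-144 + 324 - 576)*9 = -396*9 = -3564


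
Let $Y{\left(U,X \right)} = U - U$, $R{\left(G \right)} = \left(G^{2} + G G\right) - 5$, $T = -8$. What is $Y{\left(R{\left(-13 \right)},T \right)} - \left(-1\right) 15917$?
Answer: $15917$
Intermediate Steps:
$R{\left(G \right)} = -5 + 2 G^{2}$ ($R{\left(G \right)} = \left(G^{2} + G^{2}\right) - 5 = 2 G^{2} - 5 = -5 + 2 G^{2}$)
$Y{\left(U,X \right)} = 0$
$Y{\left(R{\left(-13 \right)},T \right)} - \left(-1\right) 15917 = 0 - \left(-1\right) 15917 = 0 - -15917 = 0 + 15917 = 15917$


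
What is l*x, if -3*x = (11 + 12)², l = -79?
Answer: 41791/3 ≈ 13930.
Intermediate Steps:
x = -529/3 (x = -(11 + 12)²/3 = -⅓*23² = -⅓*529 = -529/3 ≈ -176.33)
l*x = -79*(-529/3) = 41791/3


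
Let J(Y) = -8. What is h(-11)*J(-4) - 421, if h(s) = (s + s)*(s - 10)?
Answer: -4117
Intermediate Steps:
h(s) = 2*s*(-10 + s) (h(s) = (2*s)*(-10 + s) = 2*s*(-10 + s))
h(-11)*J(-4) - 421 = (2*(-11)*(-10 - 11))*(-8) - 421 = (2*(-11)*(-21))*(-8) - 421 = 462*(-8) - 421 = -3696 - 421 = -4117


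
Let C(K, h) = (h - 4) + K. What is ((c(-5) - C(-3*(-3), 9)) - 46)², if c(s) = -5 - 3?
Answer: 4624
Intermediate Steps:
c(s) = -8
C(K, h) = -4 + K + h (C(K, h) = (-4 + h) + K = -4 + K + h)
((c(-5) - C(-3*(-3), 9)) - 46)² = ((-8 - (-4 - 3*(-3) + 9)) - 46)² = ((-8 - (-4 + 9 + 9)) - 46)² = ((-8 - 1*14) - 46)² = ((-8 - 14) - 46)² = (-22 - 46)² = (-68)² = 4624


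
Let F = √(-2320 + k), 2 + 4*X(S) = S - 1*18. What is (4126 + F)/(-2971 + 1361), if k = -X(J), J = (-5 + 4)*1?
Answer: -2063/805 - I*√9259/3220 ≈ -2.5627 - 0.029883*I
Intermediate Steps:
J = -1 (J = -1*1 = -1)
X(S) = -5 + S/4 (X(S) = -½ + (S - 1*18)/4 = -½ + (S - 18)/4 = -½ + (-18 + S)/4 = -½ + (-9/2 + S/4) = -5 + S/4)
k = 21/4 (k = -(-5 + (¼)*(-1)) = -(-5 - ¼) = -1*(-21/4) = 21/4 ≈ 5.2500)
F = I*√9259/2 (F = √(-2320 + 21/4) = √(-9259/4) = I*√9259/2 ≈ 48.112*I)
(4126 + F)/(-2971 + 1361) = (4126 + I*√9259/2)/(-2971 + 1361) = (4126 + I*√9259/2)/(-1610) = (4126 + I*√9259/2)*(-1/1610) = -2063/805 - I*√9259/3220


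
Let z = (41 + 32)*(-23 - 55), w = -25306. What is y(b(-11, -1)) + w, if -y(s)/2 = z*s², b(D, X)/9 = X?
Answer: 897122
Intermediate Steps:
b(D, X) = 9*X
z = -5694 (z = 73*(-78) = -5694)
y(s) = 11388*s² (y(s) = -(-11388)*s² = 11388*s²)
y(b(-11, -1)) + w = 11388*(9*(-1))² - 25306 = 11388*(-9)² - 25306 = 11388*81 - 25306 = 922428 - 25306 = 897122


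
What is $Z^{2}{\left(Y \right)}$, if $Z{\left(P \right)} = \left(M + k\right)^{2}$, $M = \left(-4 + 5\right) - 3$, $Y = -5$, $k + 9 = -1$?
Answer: $20736$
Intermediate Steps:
$k = -10$ ($k = -9 - 1 = -10$)
$M = -2$ ($M = 1 - 3 = -2$)
$Z{\left(P \right)} = 144$ ($Z{\left(P \right)} = \left(-2 - 10\right)^{2} = \left(-12\right)^{2} = 144$)
$Z^{2}{\left(Y \right)} = 144^{2} = 20736$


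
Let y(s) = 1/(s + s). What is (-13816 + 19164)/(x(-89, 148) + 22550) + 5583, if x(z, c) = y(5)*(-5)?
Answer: 251798413/45099 ≈ 5583.2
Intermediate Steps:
y(s) = 1/(2*s)
x(z, c) = -½ (x(z, c) = ((½)/5)*(-5) = ((½)*(⅕))*(-5) = (⅒)*(-5) = -½)
(-13816 + 19164)/(x(-89, 148) + 22550) + 5583 = (-13816 + 19164)/(-½ + 22550) + 5583 = 5348/(45099/2) + 5583 = 5348*(2/45099) + 5583 = 10696/45099 + 5583 = 251798413/45099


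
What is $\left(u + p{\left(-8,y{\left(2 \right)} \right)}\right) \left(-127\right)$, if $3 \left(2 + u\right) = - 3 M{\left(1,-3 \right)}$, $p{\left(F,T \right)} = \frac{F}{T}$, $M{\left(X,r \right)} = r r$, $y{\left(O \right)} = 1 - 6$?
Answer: $\frac{5969}{5} \approx 1193.8$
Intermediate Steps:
$y{\left(O \right)} = -5$ ($y{\left(O \right)} = 1 - 6 = -5$)
$M{\left(X,r \right)} = r^{2}$
$u = -11$ ($u = -2 + \frac{\left(-3\right) \left(-3\right)^{2}}{3} = -2 + \frac{\left(-3\right) 9}{3} = -2 + \frac{1}{3} \left(-27\right) = -2 - 9 = -11$)
$\left(u + p{\left(-8,y{\left(2 \right)} \right)}\right) \left(-127\right) = \left(-11 - \frac{8}{-5}\right) \left(-127\right) = \left(-11 - - \frac{8}{5}\right) \left(-127\right) = \left(-11 + \frac{8}{5}\right) \left(-127\right) = \left(- \frac{47}{5}\right) \left(-127\right) = \frac{5969}{5}$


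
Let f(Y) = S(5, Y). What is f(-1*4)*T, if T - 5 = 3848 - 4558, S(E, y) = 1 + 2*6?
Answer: -9165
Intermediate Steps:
S(E, y) = 13 (S(E, y) = 1 + 12 = 13)
T = -705 (T = 5 + (3848 - 4558) = 5 - 710 = -705)
f(Y) = 13
f(-1*4)*T = 13*(-705) = -9165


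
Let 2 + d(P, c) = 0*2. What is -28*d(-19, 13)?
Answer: 56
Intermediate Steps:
d(P, c) = -2 (d(P, c) = -2 + 0*2 = -2 + 0 = -2)
-28*d(-19, 13) = -28*(-2) = 56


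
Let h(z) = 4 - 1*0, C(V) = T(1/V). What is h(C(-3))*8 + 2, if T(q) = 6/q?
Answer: 34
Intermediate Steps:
C(V) = 6*V (C(V) = 6/(1/V) = 6*V)
h(z) = 4 (h(z) = 4 + 0 = 4)
h(C(-3))*8 + 2 = 4*8 + 2 = 32 + 2 = 34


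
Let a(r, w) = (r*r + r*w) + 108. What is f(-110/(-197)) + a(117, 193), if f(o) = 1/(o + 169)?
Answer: 1215134531/33403 ≈ 36378.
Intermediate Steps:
a(r, w) = 108 + r² + r*w (a(r, w) = (r² + r*w) + 108 = 108 + r² + r*w)
f(o) = 1/(169 + o)
f(-110/(-197)) + a(117, 193) = 1/(169 - 110/(-197)) + (108 + 117² + 117*193) = 1/(169 - 110*(-1/197)) + (108 + 13689 + 22581) = 1/(169 + 110/197) + 36378 = 1/(33403/197) + 36378 = 197/33403 + 36378 = 1215134531/33403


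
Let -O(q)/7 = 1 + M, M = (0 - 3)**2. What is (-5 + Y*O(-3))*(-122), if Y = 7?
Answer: 60390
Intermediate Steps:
M = 9 (M = (-3)**2 = 9)
O(q) = -70 (O(q) = -7*(1 + 9) = -7*10 = -70)
(-5 + Y*O(-3))*(-122) = (-5 + 7*(-70))*(-122) = (-5 - 490)*(-122) = -495*(-122) = 60390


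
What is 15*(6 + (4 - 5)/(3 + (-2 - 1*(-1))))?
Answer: 165/2 ≈ 82.500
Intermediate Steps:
15*(6 + (4 - 5)/(3 + (-2 - 1*(-1)))) = 15*(6 - 1/(3 + (-2 + 1))) = 15*(6 - 1/(3 - 1)) = 15*(6 - 1/2) = 15*(11/2) = 165/2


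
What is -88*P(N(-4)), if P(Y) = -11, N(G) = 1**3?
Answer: 968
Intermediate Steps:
N(G) = 1
-88*P(N(-4)) = -88*(-11) = 968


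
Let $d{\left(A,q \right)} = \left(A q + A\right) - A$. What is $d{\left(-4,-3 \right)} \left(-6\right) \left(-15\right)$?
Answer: $1080$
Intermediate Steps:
$d{\left(A,q \right)} = A q$ ($d{\left(A,q \right)} = \left(A + A q\right) - A = A q$)
$d{\left(-4,-3 \right)} \left(-6\right) \left(-15\right) = \left(-4\right) \left(-3\right) \left(-6\right) \left(-15\right) = 12 \left(-6\right) \left(-15\right) = \left(-72\right) \left(-15\right) = 1080$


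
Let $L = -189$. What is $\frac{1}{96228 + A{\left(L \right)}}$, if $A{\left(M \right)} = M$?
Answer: $\frac{1}{96039} \approx 1.0412 \cdot 10^{-5}$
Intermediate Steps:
$\frac{1}{96228 + A{\left(L \right)}} = \frac{1}{96228 - 189} = \frac{1}{96039}$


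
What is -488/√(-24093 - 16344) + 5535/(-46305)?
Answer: -41/343 + 488*I*√4493/13479 ≈ -0.11953 + 2.4268*I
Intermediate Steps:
-488/√(-24093 - 16344) + 5535/(-46305) = -488*(-I*√4493/13479) + 5535*(-1/46305) = -488*(-I*√4493/13479) - 41/343 = -(-488)*I*√4493/13479 - 41/343 = 488*I*√4493/13479 - 41/343 = -41/343 + 488*I*√4493/13479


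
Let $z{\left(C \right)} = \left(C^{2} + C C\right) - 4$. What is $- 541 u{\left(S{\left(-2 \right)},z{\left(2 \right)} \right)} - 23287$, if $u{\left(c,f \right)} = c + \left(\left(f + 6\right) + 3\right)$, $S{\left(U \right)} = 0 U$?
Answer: $-30320$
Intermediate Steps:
$S{\left(U \right)} = 0$
$z{\left(C \right)} = -4 + 2 C^{2}$ ($z{\left(C \right)} = \left(C^{2} + C^{2}\right) - 4 = 2 C^{2} - 4 = -4 + 2 C^{2}$)
$u{\left(c,f \right)} = 9 + c + f$ ($u{\left(c,f \right)} = c + \left(\left(6 + f\right) + 3\right) = c + \left(9 + f\right) = 9 + c + f$)
$- 541 u{\left(S{\left(-2 \right)},z{\left(2 \right)} \right)} - 23287 = - 541 \left(9 + 0 - \left(4 - 2 \cdot 2^{2}\right)\right) - 23287 = - 541 \left(9 + 0 + \left(-4 + 2 \cdot 4\right)\right) - 23287 = - 541 \left(9 + 0 + \left(-4 + 8\right)\right) - 23287 = - 541 \left(9 + 0 + 4\right) - 23287 = \left(-541\right) 13 - 23287 = -7033 - 23287 = -30320$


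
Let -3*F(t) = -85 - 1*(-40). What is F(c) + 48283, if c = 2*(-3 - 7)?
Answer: 48298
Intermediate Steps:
c = -20 (c = 2*(-10) = -20)
F(t) = 15 (F(t) = -(-85 - 1*(-40))/3 = -(-85 + 40)/3 = -1/3*(-45) = 15)
F(c) + 48283 = 15 + 48283 = 48298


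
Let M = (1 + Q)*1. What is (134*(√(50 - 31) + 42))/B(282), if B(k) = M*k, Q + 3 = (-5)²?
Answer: 938/1081 + 67*√19/3243 ≈ 0.95777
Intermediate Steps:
Q = 22 (Q = -3 + (-5)² = -3 + 25 = 22)
M = 23 (M = (1 + 22)*1 = 23*1 = 23)
B(k) = 23*k
(134*(√(50 - 31) + 42))/B(282) = (134*(√(50 - 31) + 42))/((23*282)) = (134*(√19 + 42))/6486 = (134*(42 + √19))*(1/6486) = (5628 + 134*√19)*(1/6486) = 938/1081 + 67*√19/3243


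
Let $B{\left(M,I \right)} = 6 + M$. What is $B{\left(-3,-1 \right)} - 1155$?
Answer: $-1152$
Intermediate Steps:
$B{\left(-3,-1 \right)} - 1155 = \left(6 - 3\right) - 1155 = 3 - 1155 = -1152$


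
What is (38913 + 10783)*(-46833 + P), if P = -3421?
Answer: -2497422784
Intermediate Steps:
(38913 + 10783)*(-46833 + P) = (38913 + 10783)*(-46833 - 3421) = 49696*(-50254) = -2497422784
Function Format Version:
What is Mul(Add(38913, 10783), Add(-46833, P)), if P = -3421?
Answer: -2497422784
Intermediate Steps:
Mul(Add(38913, 10783), Add(-46833, P)) = Mul(Add(38913, 10783), Add(-46833, -3421)) = Mul(49696, -50254) = -2497422784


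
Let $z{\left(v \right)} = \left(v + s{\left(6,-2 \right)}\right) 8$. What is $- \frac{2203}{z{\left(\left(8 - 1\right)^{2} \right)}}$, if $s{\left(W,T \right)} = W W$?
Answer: $- \frac{2203}{680} \approx -3.2397$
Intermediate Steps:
$s{\left(W,T \right)} = W^{2}$
$z{\left(v \right)} = 288 + 8 v$ ($z{\left(v \right)} = \left(v + 6^{2}\right) 8 = \left(v + 36\right) 8 = \left(36 + v\right) 8 = 288 + 8 v$)
$- \frac{2203}{z{\left(\left(8 - 1\right)^{2} \right)}} = - \frac{2203}{288 + 8 \left(8 - 1\right)^{2}} = - \frac{2203}{288 + 8 \cdot 7^{2}} = - \frac{2203}{288 + 8 \cdot 49} = - \frac{2203}{288 + 392} = - \frac{2203}{680}$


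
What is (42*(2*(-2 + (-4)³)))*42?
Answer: -232848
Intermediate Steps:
(42*(2*(-2 + (-4)³)))*42 = (42*(2*(-2 - 64)))*42 = (42*(2*(-66)))*42 = (42*(-132))*42 = -5544*42 = -232848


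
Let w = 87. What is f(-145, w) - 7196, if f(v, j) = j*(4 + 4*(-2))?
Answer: -7544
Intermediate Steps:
f(v, j) = -4*j (f(v, j) = j*(4 - 8) = j*(-4) = -4*j)
f(-145, w) - 7196 = -4*87 - 7196 = -348 - 7196 = -7544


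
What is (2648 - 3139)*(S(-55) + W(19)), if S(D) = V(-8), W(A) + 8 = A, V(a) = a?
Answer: -1473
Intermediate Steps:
W(A) = -8 + A
S(D) = -8
(2648 - 3139)*(S(-55) + W(19)) = (2648 - 3139)*(-8 + (-8 + 19)) = -491*(-8 + 11) = -491*3 = -1473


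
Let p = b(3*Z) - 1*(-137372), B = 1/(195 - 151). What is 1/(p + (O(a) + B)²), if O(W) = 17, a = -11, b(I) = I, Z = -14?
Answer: 1936/266431881 ≈ 7.2664e-6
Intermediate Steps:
B = 1/44 ≈ 0.022727
p = 137330 (p = 3*(-14) - 1*(-137372) = -42 + 137372 = 137330)
1/(p + (O(a) + B)²) = 1/(137330 + (17 + 1/44)²) = 1/(137330 + (749/44)²) = 1/(137330 + 561001/1936) = 1/(266431881/1936) = 1936/266431881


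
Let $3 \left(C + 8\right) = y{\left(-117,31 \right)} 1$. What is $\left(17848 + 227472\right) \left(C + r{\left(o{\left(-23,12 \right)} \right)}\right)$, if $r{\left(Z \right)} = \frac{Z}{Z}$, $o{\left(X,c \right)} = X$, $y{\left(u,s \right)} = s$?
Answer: $\frac{2453200}{3} \approx 8.1773 \cdot 10^{5}$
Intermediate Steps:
$r{\left(Z \right)} = 1$
$C = \frac{7}{3}$ ($C = -8 + \frac{31 \cdot 1}{3} = -8 + \frac{1}{3} \cdot 31 = -8 + \frac{31}{3} = \frac{7}{3} \approx 2.3333$)
$\left(17848 + 227472\right) \left(C + r{\left(o{\left(-23,12 \right)} \right)}\right) = \left(17848 + 227472\right) \left(\frac{7}{3} + 1\right) = 245320 \cdot \frac{10}{3} = \frac{2453200}{3}$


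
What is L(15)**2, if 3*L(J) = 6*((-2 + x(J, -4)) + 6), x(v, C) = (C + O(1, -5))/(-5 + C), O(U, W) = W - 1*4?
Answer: 9604/81 ≈ 118.57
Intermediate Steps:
O(U, W) = -4 + W (O(U, W) = W - 4 = -4 + W)
x(v, C) = (-9 + C)/(-5 + C) (x(v, C) = (C + (-4 - 5))/(-5 + C) = (C - 9)/(-5 + C) = (-9 + C)/(-5 + C))
L(J) = 98/9 (L(J) = (6*((-2 + (-9 - 4)/(-5 - 4)) + 6))/3 = (6*((-2 - 13/(-9)) + 6))/3 = (6*((-2 - 1/9*(-13)) + 6))/3 = (6*((-2 + 13/9) + 6))/3 = (6*(-5/9 + 6))/3 = (6*(49/9))/3 = (1/3)*(98/3) = 98/9)
L(15)**2 = (98/9)**2 = 9604/81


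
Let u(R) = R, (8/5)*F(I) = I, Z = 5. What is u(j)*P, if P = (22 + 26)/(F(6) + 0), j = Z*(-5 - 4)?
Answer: -576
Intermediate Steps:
j = -45 (j = 5*(-5 - 4) = 5*(-9) = -45)
F(I) = 5*I/8
P = 64/5 (P = (22 + 26)/((5/8)*6 + 0) = 48/(15/4 + 0) = 48/(15/4) = 48*(4/15) = 64/5 ≈ 12.800)
u(j)*P = -45*64/5 = -576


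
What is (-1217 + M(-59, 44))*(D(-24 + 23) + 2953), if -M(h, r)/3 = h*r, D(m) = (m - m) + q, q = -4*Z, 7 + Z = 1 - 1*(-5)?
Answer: 19430447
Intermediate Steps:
Z = -1 (Z = -7 + (1 - 1*(-5)) = -7 + (1 + 5) = -7 + 6 = -1)
q = 4 (q = -4*(-1) = 4)
D(m) = 4 (D(m) = (m - m) + 4 = 0 + 4 = 4)
M(h, r) = -3*h*r
(-1217 + M(-59, 44))*(D(-24 + 23) + 2953) = (-1217 - 3*(-59)*44)*(4 + 2953) = (-1217 + 7788)*2957 = 6571*2957 = 19430447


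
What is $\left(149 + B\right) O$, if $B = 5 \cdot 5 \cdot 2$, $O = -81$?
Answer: $-16119$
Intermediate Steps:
$B = 50$ ($B = 25 \cdot 2 = 50$)
$\left(149 + B\right) O = \left(149 + 50\right) \left(-81\right) = 199 \left(-81\right) = -16119$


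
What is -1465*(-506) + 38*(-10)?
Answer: 740910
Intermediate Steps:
-1465*(-506) + 38*(-10) = 741290 - 380 = 740910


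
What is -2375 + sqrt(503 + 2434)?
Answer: -2375 + sqrt(2937) ≈ -2320.8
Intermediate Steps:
-2375 + sqrt(503 + 2434) = -2375 + sqrt(2937)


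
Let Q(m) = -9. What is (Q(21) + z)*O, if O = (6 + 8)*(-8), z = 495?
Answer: -54432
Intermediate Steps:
O = -112 (O = 14*(-8) = -112)
(Q(21) + z)*O = (-9 + 495)*(-112) = 486*(-112) = -54432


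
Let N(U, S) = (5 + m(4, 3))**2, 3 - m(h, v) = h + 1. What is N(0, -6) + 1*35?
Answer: 44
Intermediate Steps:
m(h, v) = 2 - h (m(h, v) = 3 - (h + 1) = 3 - (1 + h) = 3 + (-1 - h) = 2 - h)
N(U, S) = 9 (N(U, S) = (5 + (2 - 1*4))**2 = (5 + (2 - 4))**2 = (5 - 2)**2 = 3**2 = 9)
N(0, -6) + 1*35 = 9 + 1*35 = 9 + 35 = 44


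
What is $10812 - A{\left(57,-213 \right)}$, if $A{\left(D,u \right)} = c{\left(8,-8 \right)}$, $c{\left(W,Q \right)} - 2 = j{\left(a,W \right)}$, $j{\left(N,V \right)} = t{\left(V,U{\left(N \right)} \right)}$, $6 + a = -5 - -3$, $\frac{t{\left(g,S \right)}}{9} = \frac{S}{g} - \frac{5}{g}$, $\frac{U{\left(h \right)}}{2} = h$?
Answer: $\frac{86669}{8} \approx 10834.0$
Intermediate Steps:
$U{\left(h \right)} = 2 h$
$t{\left(g,S \right)} = - \frac{45}{g} + \frac{9 S}{g}$ ($t{\left(g,S \right)} = 9 \left(\frac{S}{g} - \frac{5}{g}\right) = 9 \left(- \frac{5}{g} + \frac{S}{g}\right) = - \frac{45}{g} + \frac{9 S}{g}$)
$a = -8$ ($a = -6 - 2 = -8$)
$j{\left(N,V \right)} = \frac{9 \left(-5 + 2 N\right)}{V}$
$c{\left(W,Q \right)} = 2 - \frac{189}{W}$ ($c{\left(W,Q \right)} = 2 + \frac{9 \left(-5 + 2 \left(-8\right)\right)}{W} = 2 + \frac{9 \left(-5 - 16\right)}{W} = 2 + 9 \frac{1}{W} \left(-21\right) = 2 - \frac{189}{W}$)
$A{\left(D,u \right)} = - \frac{173}{8}$ ($A{\left(D,u \right)} = 2 - \frac{189}{8} = - \frac{173}{8}$)
$10812 - A{\left(57,-213 \right)} = 10812 - - \frac{173}{8} = 10812 + \frac{173}{8} = \frac{86669}{8}$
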